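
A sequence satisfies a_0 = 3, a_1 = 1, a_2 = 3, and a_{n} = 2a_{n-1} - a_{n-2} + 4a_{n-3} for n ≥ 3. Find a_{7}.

The ordinary generating function has denominator 1 - 2x + x^2 - 4x^3.
Iterating the recurrence: a_0,…,a_{7} = 3, 1, 3, 17, 35, 65, 163, 401.

401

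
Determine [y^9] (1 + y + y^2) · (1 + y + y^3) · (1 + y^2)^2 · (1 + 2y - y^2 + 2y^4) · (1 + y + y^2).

47

(1 + y + y^2) has coefficients 1,1,1 for degrees 0…2.
(1 + y + y^3) has coefficients 1,1,0,1,0,0,0,0,0,0 for degrees 0…9.
Multiplying by (1 + y^2)^2 gives running coefficients 1,1,2,3,1,3,0,1,0,0 for degrees 0…9.
Multiplying by (1 + 2y - y^2 + 2y^4) gives running coefficients 1,3,3,6,7,4,9,4,4,5 for degrees 0…9.
Finally multiplying by (1 + y + y^2), the product of all factors after the first has coefficients 1,4,7,12,16,17,20,17,17,13 for degrees 0…9.
[y^9] = 1·13 + 1·17 + 1·17 = 47.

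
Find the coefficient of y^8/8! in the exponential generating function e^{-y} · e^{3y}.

The EGF product rule gives c_8 = Σ_{k_1+k_2=8} C(8; k_1,k_2) · ∏ g_i(k_i), where e^{-y} gives (-1)^k; e^{3y} gives (3)^k.
g_1(k) for k = 0…8: 1, -1, 1, -1, 1, -1, 1, -1, 1.
g_2(k) for k = 0…8: 1, 3, 9, 27, 81, 243, 729, 2187, 6561.
c_8 = Σ_k C(8,k)·g_1(k)·g_2(8−k) = 1·1·6561 + 8·(-1)·2187 + 28·1·729 + 56·(-1)·243 + 70·1·81 + 56·(-1)·27 + 28·1·9 + 8·(-1)·3 + 1·1·1 = 6561 − 17496 + 20412 − 13608 + 5670 − 1512 + 252 − 24 + 1 = 256.

256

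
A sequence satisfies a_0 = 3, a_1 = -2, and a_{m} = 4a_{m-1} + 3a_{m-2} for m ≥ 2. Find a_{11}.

The ordinary generating function has denominator 1 - 4z - 3z^2.
Iterating the recurrence: a_0,…,a_{11} = 3, -2, 1, -2, -5, -26, -119, -554, -2573, -11954, -55535, -258002.

-258002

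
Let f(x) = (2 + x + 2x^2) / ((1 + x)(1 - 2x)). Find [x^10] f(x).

The denominator gives the recurrence a_n = a_(n−1) + 2a_(n−2) for n ≥ 3; the numerator fixes a_0 = 2, a_1 = 3, a_2 = 9.
Iterating: 2, 3, 9, 15, 33, 63, 129, 255, 513, 1023, 2049, so a_10 = 2049.

2049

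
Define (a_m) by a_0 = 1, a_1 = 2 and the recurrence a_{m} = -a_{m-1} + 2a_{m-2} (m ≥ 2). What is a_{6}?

The ordinary generating function has denominator 1 + z - 2z^2.
Iterating the recurrence: a_0,…,a_{6} = 1, 2, 0, 4, -4, 12, -20.

-20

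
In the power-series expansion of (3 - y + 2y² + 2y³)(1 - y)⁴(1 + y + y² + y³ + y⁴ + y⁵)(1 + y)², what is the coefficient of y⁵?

(3 - y + 2y² + 2y³) has coefficients 3,-1,2,2 for degrees 0…3.
(1 - y)⁴ has coefficients 1,-4,6,-4,1,0 for degrees 0…5.
Multiplying by (1 + y + y² + y³ + y⁴ + y⁵) gives running coefficients 1,-3,3,-1,0,0 for degrees 0…5.
Finally multiplying by (1 + y)², the product of all factors after the first has coefficients 1,-1,-2,2,1,-1 for degrees 0…5.
[y⁵] = 3·(-1) − 1·1 + 2·2 + 2·(-2) = -4.

-4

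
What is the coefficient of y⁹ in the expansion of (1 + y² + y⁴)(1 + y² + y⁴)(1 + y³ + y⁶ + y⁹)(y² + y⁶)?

(1 + y² + y⁴) has coefficients 1,0,1,0,1 for degrees 0…4.
(1 + y² + y⁴) has coefficients 1,0,1,0,1,0,0,0,0,0 for degrees 0…9.
Multiplying by (1 + y³ + y⁶ + y⁹) gives running coefficients 1,0,1,1,1,1,1,1,1,1 for degrees 0…9.
Finally multiplying by (y² + y⁶), the product of all factors after the first has coefficients 0,0,1,0,1,1,2,1,2,2 for degrees 0…9.
[y⁹] = 1·2 + 1·1 + 1·1 = 4.

4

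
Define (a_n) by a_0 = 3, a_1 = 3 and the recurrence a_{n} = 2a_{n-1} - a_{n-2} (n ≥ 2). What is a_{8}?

3

The ordinary generating function has denominator 1 - 2z + z^2.
Iterating the recurrence: a_0,…,a_{8} = 3, 3, 3, 3, 3, 3, 3, 3, 3.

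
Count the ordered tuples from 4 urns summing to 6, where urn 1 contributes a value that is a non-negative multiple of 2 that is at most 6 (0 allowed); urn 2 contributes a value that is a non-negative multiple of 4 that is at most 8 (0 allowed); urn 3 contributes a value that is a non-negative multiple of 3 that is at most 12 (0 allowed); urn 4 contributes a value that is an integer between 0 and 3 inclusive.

7

The generating function for the choices is (1 + t^2 + t^4 + t^6)·(1 + t^4 + t^8)·(1 + t^3 + t^6 + t^9 + t^12)·(1 + t + t^2 + t^3); the count is [t^6].
(1 + t^2 + t^4 + t^6) has coefficients 1,0,1,0,1,0,1 for degrees 0…6.
(1 + t^4 + t^8) has coefficients 1,0,0,0,1,0,0 for degrees 0…6.
Multiplying by (1 + t^3 + t^6 + t^9 + t^12) gives running coefficients 1,0,0,1,1,0,1 for degrees 0…6.
Finally multiplying by (1 + t + t^2 + t^3), the product of all factors after the first has coefficients 1,1,1,2,2,2,3 for degrees 0…6.
[t^6] = 1·3 + 1·2 + 1·1 + 1·1 = 7.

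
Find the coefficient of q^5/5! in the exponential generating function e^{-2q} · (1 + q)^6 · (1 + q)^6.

The EGF product rule gives c_5 = Σ_{k_1+k_2+k_3=5} C(5; k_1,k_2,k_3) · ∏ g_i(k_i), where e^{-2q} gives (-2)^k; (1+q)^6 gives the falling factorial (6)_k; (1+q)^6 gives the falling factorial (6)_k.
g_1(k) for k = 0…5: 1, -2, 4, -8, 16, -32.
g_2(k) for k = 0…5: 1, 6, 30, 120, 360, 720.
g_3(k) for k = 0…5: 1, 6, 30, 120, 360, 720.
First combine the last two factors: h(k) = Σ_j C(k,j)·g_2(j)·g_3(k−j) for k = 0…5: 1, 12, 132, 1320, 11880, 95040.
c_5 = Σ_k C(5,k)·g_1(k)·h(5−k) = 1·1·95040 + 5·(-2)·11880 + 10·4·1320 + 10·(-8)·132 + 5·16·12 + 1·(-32)·1 = 95040 − 118800 + 52800 − 10560 + 960 − 32 = 19408.

19408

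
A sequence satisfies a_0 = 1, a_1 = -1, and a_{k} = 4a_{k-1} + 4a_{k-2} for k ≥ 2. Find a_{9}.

The ordinary generating function has denominator 1 - 4y - 4y^2.
Iterating the recurrence: a_0,…,a_{9} = 1, -1, 0, -4, -16, -80, -384, -1856, -8960, -43264.

-43264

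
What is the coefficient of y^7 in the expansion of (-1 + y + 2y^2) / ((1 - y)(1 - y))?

The denominator gives the recurrence a_n = 2a_(n−1) − a_(n−2) for n ≥ 3; the numerator fixes a_0 = -1, a_1 = -1, a_2 = 1.
Iterating: -1, -1, 1, 3, 5, 7, 9, 11, so a_7 = 11.

11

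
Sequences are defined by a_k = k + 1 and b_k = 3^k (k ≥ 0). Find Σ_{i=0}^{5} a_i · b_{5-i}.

543

This is [x^5] in the product of the two ordinary generating functions.
Σ = 1·243 + 2·81 + 3·27 + 4·9 + 5·3 + 6·1 = 543.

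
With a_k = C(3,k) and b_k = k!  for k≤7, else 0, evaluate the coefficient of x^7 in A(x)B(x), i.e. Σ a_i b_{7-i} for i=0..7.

This is [x^7] in the product of the two ordinary generating functions.
Σ = 1·5040 + 3·720 + 3·120 + 1·24 + 0·6 + 0·2 + 0·1 + 0·1 = 7584.

7584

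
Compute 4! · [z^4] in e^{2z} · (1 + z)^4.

648

The EGF product rule gives c_4 = Σ_{k_1+k_2=4} C(4; k_1,k_2) · ∏ g_i(k_i), where e^{2z} gives (2)^k; (1+z)^4 gives the falling factorial (4)_k.
g_1(k) for k = 0…4: 1, 2, 4, 8, 16.
g_2(k) for k = 0…4: 1, 4, 12, 24, 24.
c_4 = Σ_k C(4,k)·g_1(k)·g_2(4−k) = 1·1·24 + 4·2·24 + 6·4·12 + 4·8·4 + 1·16·1 = 24 + 192 + 288 + 128 + 16 = 648.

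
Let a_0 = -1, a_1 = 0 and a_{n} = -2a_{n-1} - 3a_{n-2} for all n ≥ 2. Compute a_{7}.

The ordinary generating function has denominator 1 + 2z + 3z^2.
Iterating the recurrence: a_0,…,a_{7} = -1, 0, 3, -6, 3, 12, -33, 30.

30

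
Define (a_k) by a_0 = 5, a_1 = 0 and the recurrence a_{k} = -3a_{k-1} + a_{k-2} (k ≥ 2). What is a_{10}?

The ordinary generating function has denominator 1 + 3y - y^2.
Iterating the recurrence: a_0,…,a_{10} = 5, 0, 5, -15, 50, -165, 545, -1800, 5945, -19635, 64850.

64850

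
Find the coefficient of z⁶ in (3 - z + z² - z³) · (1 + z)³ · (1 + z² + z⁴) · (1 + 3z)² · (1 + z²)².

537

(3 - z + z² - z³) has coefficients 3,-1,1,-1 for degrees 0…3.
(1 + z)³ has coefficients 1,3,3,1,0,0,0 for degrees 0…6.
Multiplying by (1 + z² + z⁴) gives running coefficients 1,3,4,4,4,4,3 for degrees 0…6.
Multiplying by (1 + 3z)² gives running coefficients 1,9,31,55,64,64,63 for degrees 0…6.
Finally multiplying by (1 + z²)², the product of all factors after the first has coefficients 1,9,33,73,127,183,222 for degrees 0…6.
[z⁶] = 3·222 − 1·183 + 1·127 − 1·73 = 537.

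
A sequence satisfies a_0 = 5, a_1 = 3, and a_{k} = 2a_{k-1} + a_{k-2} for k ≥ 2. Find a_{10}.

12059

The ordinary generating function has denominator 1 - 2z - z^2.
Iterating the recurrence: a_0,…,a_{10} = 5, 3, 11, 25, 61, 147, 355, 857, 2069, 4995, 12059.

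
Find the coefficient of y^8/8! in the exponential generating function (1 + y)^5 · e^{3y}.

2180601

The EGF product rule gives c_8 = Σ_{k_1+k_2=8} C(8; k_1,k_2) · ∏ g_i(k_i), where (1+y)^5 gives the falling factorial (5)_k; e^{3y} gives (3)^k.
g_1(k) for k = 0…8: 1, 5, 20, 60, 120, 120, 0, 0, 0.
g_2(k) for k = 0…8: 1, 3, 9, 27, 81, 243, 729, 2187, 6561.
c_8 = Σ_k C(8,k)·g_1(k)·g_2(8−k) = 1·1·6561 + 8·5·2187 + 28·20·729 + 56·60·243 + 70·120·81 + 56·120·27 = 6561 + 87480 + 408240 + 816480 + 680400 + 181440 = 2180601.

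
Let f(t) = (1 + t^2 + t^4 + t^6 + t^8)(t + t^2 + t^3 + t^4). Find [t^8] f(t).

2

(1 + t^2 + t^4 + t^6 + t^8) has coefficients 1,0,1,0,1,0,1,0,1 for degrees 0…8.
(t + t^2 + t^3 + t^4) has coefficients 0,1,1,1,1,0,0,0,0 for degrees 0…8.
[t^8] = 1·0 + 1·0 + 1·1 + 1·1 + 1·0 = 2.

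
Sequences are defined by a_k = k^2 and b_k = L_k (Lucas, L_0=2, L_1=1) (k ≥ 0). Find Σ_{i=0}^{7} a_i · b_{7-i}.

The convolution is the t^7 coefficient of A(t)B(t).
Σ = 0·29 + 1·18 + 4·11 + 9·7 + 16·4 + 25·3 + 36·1 + 49·2 = 398.

398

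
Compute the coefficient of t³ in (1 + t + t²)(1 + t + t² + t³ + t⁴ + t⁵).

3

(1 + t + t²) has coefficients 1,1,1 for degrees 0…2.
(1 + t + t² + t³ + t⁴ + t⁵) has coefficients 1,1,1,1 for degrees 0…3.
[t³] = 1·1 + 1·1 + 1·1 = 3.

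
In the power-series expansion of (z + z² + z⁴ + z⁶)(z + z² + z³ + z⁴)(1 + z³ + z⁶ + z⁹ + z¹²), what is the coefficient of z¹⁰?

5

(z + z² + z⁴ + z⁶) has coefficients 0,1,1,0,1,0,1 for degrees 0…6.
(z + z² + z³ + z⁴) has coefficients 0,1,1,1,1,0,0,0,0,0,0 for degrees 0…10.
Finally multiplying by (1 + z³ + z⁶ + z⁹ + z¹²), the product of all factors after the first has coefficients 0,1,1,1,2,1,1,2,1,1,2 for degrees 0…10.
[z¹⁰] = 1·1 + 1·1 + 1·1 + 1·2 = 5.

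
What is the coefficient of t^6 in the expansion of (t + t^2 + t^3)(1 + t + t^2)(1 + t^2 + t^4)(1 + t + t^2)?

(t + t^2 + t^3) has coefficients 0,1,1,1 for degrees 0…3.
(1 + t + t^2) has coefficients 1,1,1,0,0,0,0 for degrees 0…6.
Multiplying by (1 + t^2 + t^4) gives running coefficients 1,1,2,1,2,1,1 for degrees 0…6.
Finally multiplying by (1 + t + t^2), the product of all factors after the first has coefficients 1,2,4,4,5,4,4 for degrees 0…6.
[t^6] = 1·4 + 1·5 + 1·4 = 13.

13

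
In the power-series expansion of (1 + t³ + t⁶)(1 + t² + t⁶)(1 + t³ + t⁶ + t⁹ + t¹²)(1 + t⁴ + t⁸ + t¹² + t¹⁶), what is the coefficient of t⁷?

(1 + t³ + t⁶) has coefficients 1,0,0,1,0,0,1 for degrees 0…6.
(1 + t² + t⁶) has coefficients 1,0,1,0,0,0,1,0 for degrees 0…7.
Multiplying by (1 + t³ + t⁶ + t⁹ + t¹²) gives running coefficients 1,0,1,1,0,1,2,0 for degrees 0…7.
Finally multiplying by (1 + t⁴ + t⁸ + t¹² + t¹⁶), the product of all factors after the first has coefficients 1,0,1,1,1,1,3,1 for degrees 0…7.
[t⁷] = 1·1 + 1·1 + 1·0 = 2.

2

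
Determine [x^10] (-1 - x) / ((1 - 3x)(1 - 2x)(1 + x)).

Partial fractions give a closed form: a_n = (-3)·3^n + (2)·2^n.
At n = 10: a_10 = -175099.

-175099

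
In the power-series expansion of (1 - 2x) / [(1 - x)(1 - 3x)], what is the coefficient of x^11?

88574

Partial fractions give a closed form: a_n = (1/2)·1^n + (1/2)·3^n.
At n = 11: a_11 = 88574.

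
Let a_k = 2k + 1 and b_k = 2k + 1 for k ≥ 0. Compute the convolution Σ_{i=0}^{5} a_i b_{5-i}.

146

The convolution is the t^5 coefficient of A(t)B(t).
Σ = 1·11 + 3·9 + 5·7 + 7·5 + 9·3 + 11·1 = 146.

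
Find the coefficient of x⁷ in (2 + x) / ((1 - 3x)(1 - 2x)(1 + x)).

11055

Partial fractions give a closed form: a_n = (21/4)·3^n + (-10/3)·2^n + (1/12)·(-1)^n.
At n = 7: a_7 = 11055.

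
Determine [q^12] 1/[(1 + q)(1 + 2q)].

8191

Partial fractions give a closed form: a_n = (-1)·(-1)^n + (2)·(-2)^n.
At n = 12: a_12 = 8191.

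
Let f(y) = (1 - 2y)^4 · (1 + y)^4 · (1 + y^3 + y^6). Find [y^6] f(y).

13

(1 - 2y)^4 has coefficients 1,-8,24,-32,16 for degrees 0…4.
(1 + y)^4 has coefficients 1,4,6,4,1,0,0 for degrees 0…6.
Finally multiplying by (1 + y^3 + y^6), the product of all factors after the first has coefficients 1,4,6,5,5,6,5 for degrees 0…6.
[y^6] = 1·5 − 8·6 + 24·5 − 32·5 + 16·6 = 13.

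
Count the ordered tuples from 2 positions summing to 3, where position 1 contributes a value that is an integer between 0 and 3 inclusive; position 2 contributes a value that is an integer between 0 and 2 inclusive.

The generating function for the choices is (1 + y + y^2 + y^3)·(1 + y + y^2); the count is [y^3].
(1 + y + y^2 + y^3) has coefficients 1,1,1,1 for degrees 0…3.
(1 + y + y^2) has coefficients 1,1,1,0 for degrees 0…3.
[y^3] = 1·0 + 1·1 + 1·1 + 1·1 = 3.

3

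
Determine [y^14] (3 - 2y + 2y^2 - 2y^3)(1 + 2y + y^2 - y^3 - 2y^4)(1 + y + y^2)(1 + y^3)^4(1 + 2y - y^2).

-21

(3 - 2y + 2y^2 - 2y^3) has coefficients 3,-2,2,-2 for degrees 0…3.
(1 + 2y + y^2 - y^3 - 2y^4) has coefficients 1,2,1,-1,-2,0,0,0,0,0,0,0,0,0,0 for degrees 0…14.
Multiplying by (1 + y + y^2) gives running coefficients 1,3,4,2,-2,-3,-2,0,0,0,0,0,0,0,0 for degrees 0…14.
Multiplying by (1 + y^3)^4 gives running coefficients 1,3,4,6,10,13,12,10,12,8,0,-2,-3,-5,-8 for degrees 0…14.
Finally multiplying by (1 + 2y - y^2), the product of all factors after the first has coefficients 1,5,9,11,18,27,28,21,20,22,4,-10,-7,-9,-15 for degrees 0…14.
[y^14] = 3·(-15) − 2·(-9) + 2·(-7) − 2·(-10) = -21.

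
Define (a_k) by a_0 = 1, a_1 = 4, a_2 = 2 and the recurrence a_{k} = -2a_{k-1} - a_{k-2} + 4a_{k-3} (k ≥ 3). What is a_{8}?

-290

The ordinary generating function has denominator 1 + 2z + z^2 - 4z^3.
Iterating the recurrence: a_0,…,a_{8} = 1, 4, 2, -4, 22, -32, 26, 68, -290.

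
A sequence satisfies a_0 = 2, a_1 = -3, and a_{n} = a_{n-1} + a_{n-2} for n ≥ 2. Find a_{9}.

The ordinary generating function has denominator 1 - x - x^2.
Iterating the recurrence: a_0,…,a_{9} = 2, -3, -1, -4, -5, -9, -14, -23, -37, -60.

-60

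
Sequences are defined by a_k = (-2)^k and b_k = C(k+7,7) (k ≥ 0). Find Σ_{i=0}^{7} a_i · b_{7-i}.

1680

Write out a_i and b_{7-i} for i = 0,…,7 and sum the products.
Σ = 1·3432 − 2·1716 + 4·792 − 8·330 + 16·120 − 32·36 + 64·8 − 128·1 = 1680.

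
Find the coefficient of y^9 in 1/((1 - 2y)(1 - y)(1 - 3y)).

86526

Partial fractions give a closed form: a_n = (-4)·2^n + (1/2)·1^n + (9/2)·3^n.
At n = 9: a_9 = 86526.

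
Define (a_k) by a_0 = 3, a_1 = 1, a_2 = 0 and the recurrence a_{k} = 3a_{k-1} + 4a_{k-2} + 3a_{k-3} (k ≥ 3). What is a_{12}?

The ordinary generating function has denominator 1 - 3y - 4y^2 - 3y^3.
Iterating the recurrence: a_0,…,a_{12} = 3, 1, 0, 13, 42, 178, 741, 3061, 12681, 52510, 217437, 900394, 3728460.

3728460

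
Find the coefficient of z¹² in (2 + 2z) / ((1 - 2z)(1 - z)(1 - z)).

49094

The denominator gives the recurrence a_n = 4a_(n−1) − 5a_(n−2) + 2a_(n−3) for n ≥ 3; the numerator fixes a_0 = 2, a_1 = 10, a_2 = 30.
Iterating: 2, 10, 30, 74, 166, 354, 734, 1498, 3030, 6098, 12238, 24522, 49094, so a_12 = 49094.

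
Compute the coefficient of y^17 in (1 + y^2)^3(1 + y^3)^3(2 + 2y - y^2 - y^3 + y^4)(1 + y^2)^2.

4

(1 + y^2)^3 has coefficients 1,0,3,0,3,0,1 for degrees 0…6.
(1 + y^3)^3 has coefficients 1,0,0,3,0,0,3,0,0,1,0,0,0,0,0,0,0,0 for degrees 0…17.
Multiplying by (2 + 2y - y^2 - y^3 + y^4) gives running coefficients 2,2,-1,5,7,-3,3,9,-3,-1,5,-1,-1,1,0,0,0,0 for degrees 0…17.
Finally multiplying by (1 + y^2)^2, the product of all factors after the first has coefficients 2,2,3,9,7,9,16,8,10,14,2,6,6,-2,3,1,-1,1 for degrees 0…17.
[y^17] = 1·1 + 3·1 + 3·(-2) + 1·6 = 4.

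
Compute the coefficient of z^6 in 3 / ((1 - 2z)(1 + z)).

Partial fractions give a closed form: a_n = (2)·2^n + (1)·(-1)^n.
At n = 6: a_6 = 129.

129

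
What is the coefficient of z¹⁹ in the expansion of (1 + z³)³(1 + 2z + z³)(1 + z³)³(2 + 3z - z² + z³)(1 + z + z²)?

75

(1 + z³)³ has coefficients 1,0,0,3,0,0,3,0,0,1 for degrees 0…9.
(1 + 2z + z³) has coefficients 1,2,0,1,0,0,0,0,0,0,0,0,0,0,0,0,0,0,0,0 for degrees 0…19.
Multiplying by (1 + z³)³ gives running coefficients 1,2,0,4,6,0,6,6,0,4,2,0,1,0,0,0,0,0,0,0 for degrees 0…19.
Multiplying by (2 + 3z - z² + z³) gives running coefficients 2,7,5,7,26,14,10,36,12,8,22,2,4,5,-1,1,0,0,0,0 for degrees 0…19.
Finally multiplying by (1 + z + z²), the product of all factors after the first has coefficients 2,9,14,19,38,47,50,60,58,56,42,32,28,11,8,5,0,1,0,0 for degrees 0…19.
[z¹⁹] = 1·0 + 3·0 + 3·11 + 1·42 = 75.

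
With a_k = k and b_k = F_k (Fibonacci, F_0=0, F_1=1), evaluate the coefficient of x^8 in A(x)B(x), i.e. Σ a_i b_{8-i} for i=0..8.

Write out a_i and b_{8-i} for i = 0,…,8 and sum the products.
Σ = 0·21 + 1·13 + 2·8 + 3·5 + 4·3 + 5·2 + 6·1 + 7·1 + 8·0 = 79.

79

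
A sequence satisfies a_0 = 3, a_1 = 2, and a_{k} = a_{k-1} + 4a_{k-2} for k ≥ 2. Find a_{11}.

The ordinary generating function has denominator 1 - y - 4y^2.
Iterating the recurrence: a_0,…,a_{11} = 3, 2, 14, 22, 78, 166, 478, 1142, 3054, 7622, 19838, 50326.

50326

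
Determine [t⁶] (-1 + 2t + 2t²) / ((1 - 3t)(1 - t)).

-123

The denominator gives the recurrence a_n = 4a_(n−1) − 3a_(n−2) for n ≥ 3; the numerator fixes a_0 = -1, a_1 = -2, a_2 = -3.
Iterating: -1, -2, -3, -6, -15, -42, -123, so a_6 = -123.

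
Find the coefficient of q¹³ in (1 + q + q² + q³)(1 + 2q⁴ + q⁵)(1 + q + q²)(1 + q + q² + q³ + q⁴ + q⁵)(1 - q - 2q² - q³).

(1 + q + q² + q³) has coefficients 1,1,1,1 for degrees 0…3.
(1 + 2q⁴ + q⁵) has coefficients 1,0,0,0,2,1,0,0,0,0,0,0,0,0 for degrees 0…13.
Multiplying by (1 + q + q²) gives running coefficients 1,1,1,0,2,3,3,1,0,0,0,0,0,0 for degrees 0…13.
Multiplying by (1 + q + q² + q³ + q⁴ + q⁵) gives running coefficients 1,2,3,3,5,8,10,10,9,9,7,4,1,0 for degrees 0…13.
Finally multiplying by (1 - q - 2q² - q³), the product of all factors after the first has coefficients 1,1,-1,-5,-6,-6,-11,-21,-29,-30,-30,-30,-26,-16 for degrees 0…13.
[q¹³] = 1·(-16) + 1·(-26) + 1·(-30) + 1·(-30) = -102.

-102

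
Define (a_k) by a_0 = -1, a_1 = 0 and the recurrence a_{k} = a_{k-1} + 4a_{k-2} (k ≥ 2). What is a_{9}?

The ordinary generating function has denominator 1 - q - 4q^2.
Iterating the recurrence: a_0,…,a_{9} = -1, 0, -4, -4, -20, -36, -116, -260, -724, -1764.

-1764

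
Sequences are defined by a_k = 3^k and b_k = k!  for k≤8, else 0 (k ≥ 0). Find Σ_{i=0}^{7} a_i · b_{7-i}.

Write out a_i and b_{7-i} for i = 0,…,7 and sum the products.
Σ = 1·5040 + 3·720 + 9·120 + 27·24 + 81·6 + 243·2 + 729·1 + 2187·1 = 12816.

12816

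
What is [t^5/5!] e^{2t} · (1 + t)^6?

The EGF product rule gives c_5 = Σ_{k_1+k_2=5} C(5; k_1,k_2) · ∏ g_i(k_i), where e^{2t} gives (2)^k; (1+t)^6 gives the falling factorial (6)_k.
g_1(k) for k = 0…5: 1, 2, 4, 8, 16, 32.
g_2(k) for k = 0…5: 1, 6, 30, 120, 360, 720.
c_5 = Σ_k C(5,k)·g_1(k)·g_2(5−k) = 1·1·720 + 5·2·360 + 10·4·120 + 10·8·30 + 5·16·6 + 1·32·1 = 720 + 3600 + 4800 + 2400 + 480 + 32 = 12032.

12032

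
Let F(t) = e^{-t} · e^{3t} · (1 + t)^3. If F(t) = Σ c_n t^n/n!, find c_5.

The EGF product rule gives c_5 = Σ_{k_1+k_2+k_3=5} C(5; k_1,k_2,k_3) · ∏ g_i(k_i), where e^{-t} gives (-1)^k; e^{3t} gives (3)^k; (1+t)^3 gives the falling factorial (3)_k.
g_1(k) for k = 0…5: 1, -1, 1, -1, 1, -1.
g_2(k) for k = 0…5: 1, 3, 9, 27, 81, 243.
g_3(k) for k = 0…5: 1, 3, 6, 6, 0, 0.
First combine the last two factors: h(k) = Σ_j C(k,j)·g_2(j)·g_3(k−j) for k = 0…5: 1, 6, 33, 168, 801, 3618.
c_5 = Σ_k C(5,k)·g_1(k)·h(5−k) = 1·1·3618 + 5·(-1)·801 + 10·1·168 + 10·(-1)·33 + 5·1·6 + 1·(-1)·1 = 3618 − 4005 + 1680 − 330 + 30 − 1 = 992.

992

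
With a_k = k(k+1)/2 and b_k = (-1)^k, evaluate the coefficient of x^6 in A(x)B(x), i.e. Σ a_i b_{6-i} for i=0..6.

12

Write out a_i and b_{6-i} for i = 0,…,6 and sum the products.
Σ = 0·1 + 1·(-1) + 3·1 + 6·(-1) + 10·1 + 15·(-1) + 21·1 = 12.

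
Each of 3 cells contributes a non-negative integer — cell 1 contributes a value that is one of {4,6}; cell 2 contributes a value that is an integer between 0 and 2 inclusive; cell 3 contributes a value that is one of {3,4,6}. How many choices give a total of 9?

3

The generating function for the choices is (y⁴ + y⁶)·(1 + y + y²)·(y³ + y⁴ + y⁶); the count is [y⁹].
(y⁴ + y⁶) has coefficients 0,0,0,0,1,0,1 for degrees 0…6.
(1 + y + y²) has coefficients 1,1,1,0,0,0,0,0,0,0 for degrees 0…9.
Finally multiplying by (y³ + y⁴ + y⁶), the product of all factors after the first has coefficients 0,0,0,1,2,2,2,1,1,0 for degrees 0…9.
[y⁹] = 1·2 + 1·1 = 3.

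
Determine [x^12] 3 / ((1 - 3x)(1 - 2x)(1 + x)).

Partial fractions give a closed form: a_n = (27/4)·3^n + (-4)·2^n + (1/4)·(-1)^n.
At n = 12: a_12 = 3570843.

3570843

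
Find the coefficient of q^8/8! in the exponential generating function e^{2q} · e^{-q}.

1

The EGF product rule gives c_8 = Σ_{k_1+k_2=8} C(8; k_1,k_2) · ∏ g_i(k_i), where e^{2q} gives (2)^k; e^{-q} gives (-1)^k.
g_1(k) for k = 0…8: 1, 2, 4, 8, 16, 32, 64, 128, 256.
g_2(k) for k = 0…8: 1, -1, 1, -1, 1, -1, 1, -1, 1.
c_8 = Σ_k C(8,k)·g_1(k)·g_2(8−k) = 1·1·1 + 8·2·(-1) + 28·4·1 + 56·8·(-1) + 70·16·1 + 56·32·(-1) + 28·64·1 + 8·128·(-1) + 1·256·1 = 1 − 16 + 112 − 448 + 1120 − 1792 + 1792 − 1024 + 256 = 1.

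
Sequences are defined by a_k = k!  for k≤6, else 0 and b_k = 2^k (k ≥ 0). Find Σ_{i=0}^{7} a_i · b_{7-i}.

2464

This is [x^7] in the product of the two ordinary generating functions.
Σ = 1·128 + 1·64 + 2·32 + 6·16 + 24·8 + 120·4 + 720·2 + 0·1 = 2464.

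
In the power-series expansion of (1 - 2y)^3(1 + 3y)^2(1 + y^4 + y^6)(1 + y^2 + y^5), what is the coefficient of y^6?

(1 - 2y)^3 has coefficients 1,-6,12,-8 for degrees 0…3.
(1 + 3y)^2 has coefficients 1,6,9,0,0,0,0 for degrees 0…6.
Multiplying by (1 + y^4 + y^6) gives running coefficients 1,6,9,0,1,6,10 for degrees 0…6.
Finally multiplying by (1 + y^2 + y^5), the product of all factors after the first has coefficients 1,6,10,6,10,7,17 for degrees 0…6.
[y^6] = 1·17 − 6·7 + 12·10 − 8·6 = 47.

47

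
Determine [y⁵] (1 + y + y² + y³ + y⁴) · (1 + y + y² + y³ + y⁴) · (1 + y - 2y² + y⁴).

3

(1 + y + y² + y³ + y⁴) has coefficients 1,1,1,1,1 for degrees 0…4.
(1 + y + y² + y³ + y⁴) has coefficients 1,1,1,1,1,0 for degrees 0…5.
Finally multiplying by (1 + y - 2y² + y⁴), the product of all factors after the first has coefficients 1,2,0,0,1,0 for degrees 0…5.
[y⁵] = 1·0 + 1·1 + 1·0 + 1·0 + 1·2 = 3.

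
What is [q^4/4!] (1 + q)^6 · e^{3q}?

4149

The EGF product rule gives c_4 = Σ_{k_1+k_2=4} C(4; k_1,k_2) · ∏ g_i(k_i), where (1+q)^6 gives the falling factorial (6)_k; e^{3q} gives (3)^k.
g_1(k) for k = 0…4: 1, 6, 30, 120, 360.
g_2(k) for k = 0…4: 1, 3, 9, 27, 81.
c_4 = Σ_k C(4,k)·g_1(k)·g_2(4−k) = 1·1·81 + 4·6·27 + 6·30·9 + 4·120·3 + 1·360·1 = 81 + 648 + 1620 + 1440 + 360 = 4149.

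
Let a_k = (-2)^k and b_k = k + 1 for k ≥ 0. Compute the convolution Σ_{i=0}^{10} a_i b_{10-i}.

459

Write out a_i and b_{10-i} for i = 0,…,10 and sum the products.
Σ = 1·11 − 2·10 + 4·9 − 8·8 + 16·7 − 32·6 + 64·5 − 128·4 + 256·3 − 512·2 + 1024·1 = 459.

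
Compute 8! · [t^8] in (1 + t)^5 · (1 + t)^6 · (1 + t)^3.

121080960

The EGF product rule gives c_8 = Σ_{k_1+k_2+k_3=8} C(8; k_1,k_2,k_3) · ∏ g_i(k_i), where (1+t)^5 gives the falling factorial (5)_k; (1+t)^6 gives the falling factorial (6)_k; (1+t)^3 gives the falling factorial (3)_k.
g_1(k) for k = 0…8: 1, 5, 20, 60, 120, 120, 0, 0, 0.
g_2(k) for k = 0…8: 1, 6, 30, 120, 360, 720, 720, 0, 0.
g_3(k) for k = 0…8: 1, 3, 6, 6, 0, 0, 0, 0, 0.
First combine the last two factors: h(k) = Σ_j C(k,j)·g_2(j)·g_3(k−j) for k = 0…8: 1, 9, 72, 504, 3024, 15120, 60480, 181440, 362880.
c_8 = Σ_k C(8,k)·g_1(k)·h(8−k) = 1·1·362880 + 8·5·181440 + 28·20·60480 + 56·60·15120 + 70·120·3024 + 56·120·504 = 362880 + 7257600 + 33868800 + 50803200 + 25401600 + 3386880 = 121080960.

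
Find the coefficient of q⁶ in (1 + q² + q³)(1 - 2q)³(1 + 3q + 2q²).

(1 + q² + q³) has coefficients 1,0,1,1 for degrees 0…3.
(1 - 2q)³ has coefficients 1,-6,12,-8,0,0,0 for degrees 0…6.
Finally multiplying by (1 + 3q + 2q²), the product of all factors after the first has coefficients 1,-3,-4,16,0,-16,0 for degrees 0…6.
[q⁶] = 1·0 + 1·0 + 1·16 = 16.

16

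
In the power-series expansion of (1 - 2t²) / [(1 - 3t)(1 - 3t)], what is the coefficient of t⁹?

161838

The denominator gives the recurrence a_n = 6a_(n−1) − 9a_(n−2) for n ≥ 3; the numerator fixes a_0 = 1, a_1 = 6, a_2 = 25.
Iterating: 1, 6, 25, 96, 351, 1242, 4293, 14580, 48843, 161838, so a_9 = 161838.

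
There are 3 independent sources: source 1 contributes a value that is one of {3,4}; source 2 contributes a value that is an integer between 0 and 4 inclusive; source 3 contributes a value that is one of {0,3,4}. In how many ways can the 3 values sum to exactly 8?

5

The generating function for the choices is (q^3 + q^4)·(1 + q + q^2 + q^3 + q^4)·(1 + q^3 + q^4); the count is [q^8].
(q^3 + q^4) has coefficients 0,0,0,1,1 for degrees 0…4.
(1 + q + q^2 + q^3 + q^4) has coefficients 1,1,1,1,1,0,0,0,0 for degrees 0…8.
Finally multiplying by (1 + q^3 + q^4), the product of all factors after the first has coefficients 1,1,1,2,3,2,2,2,1 for degrees 0…8.
[q^8] = 1·2 + 1·3 = 5.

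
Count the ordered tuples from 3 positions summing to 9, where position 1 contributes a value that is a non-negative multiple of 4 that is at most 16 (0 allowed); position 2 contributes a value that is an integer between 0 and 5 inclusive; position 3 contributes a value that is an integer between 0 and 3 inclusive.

6

The generating function for the choices is (1 + y⁴ + y⁸ + y¹² + y¹⁶)·(1 + y + y² + y³ + y⁴ + y⁵)·(1 + y + y² + y³); the count is [y⁹].
(1 + y⁴ + y⁸ + y¹² + y¹⁶) has coefficients 1,0,0,0,1,0,0,0,1,0 for degrees 0…9.
(1 + y + y² + y³ + y⁴ + y⁵) has coefficients 1,1,1,1,1,1,0,0,0,0 for degrees 0…9.
Finally multiplying by (1 + y + y² + y³), the product of all factors after the first has coefficients 1,2,3,4,4,4,3,2,1,0 for degrees 0…9.
[y⁹] = 1·0 + 1·4 + 1·2 = 6.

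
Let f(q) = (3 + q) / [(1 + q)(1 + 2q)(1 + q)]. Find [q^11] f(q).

The denominator gives the recurrence a_n = −4a_(n−1) − 5a_(n−2) − 2a_(n−3) for n ≥ 3; the numerator fixes a_0 = 3, a_1 = -11, a_2 = 29.
Iterating: 3, -11, 29, -67, 145, -303, 621, -1259, 2537, -5095, 10213, -20451, so a_11 = -20451.

-20451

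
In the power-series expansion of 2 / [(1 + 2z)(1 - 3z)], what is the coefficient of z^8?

8078

Partial fractions give a closed form: a_n = (4/5)·(-2)^n + (6/5)·3^n.
At n = 8: a_8 = 8078.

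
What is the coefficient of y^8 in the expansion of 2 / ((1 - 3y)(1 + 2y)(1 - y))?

11946

Partial fractions give a closed form: a_n = (9/5)·3^n + (8/15)·(-2)^n + (-1/3)·1^n.
At n = 8: a_8 = 11946.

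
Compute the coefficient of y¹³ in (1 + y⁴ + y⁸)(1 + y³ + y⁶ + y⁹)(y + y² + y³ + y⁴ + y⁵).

(1 + y⁴ + y⁸) has coefficients 1,0,0,0,1,0,0,0,1 for degrees 0…8.
(1 + y³ + y⁶ + y⁹) has coefficients 1,0,0,1,0,0,1,0,0,1,0,0,0,0 for degrees 0…13.
Finally multiplying by (y + y² + y³ + y⁴ + y⁵), the product of all factors after the first has coefficients 0,1,1,1,2,2,1,2,2,1,2,2,1,1 for degrees 0…13.
[y¹³] = 1·1 + 1·1 + 1·2 = 4.

4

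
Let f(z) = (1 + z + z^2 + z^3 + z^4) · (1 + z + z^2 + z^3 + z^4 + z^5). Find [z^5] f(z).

(1 + z + z^2 + z^3 + z^4) has coefficients 1,1,1,1,1 for degrees 0…4.
(1 + z + z^2 + z^3 + z^4 + z^5) has coefficients 1,1,1,1,1,1 for degrees 0…5.
[z^5] = 1·1 + 1·1 + 1·1 + 1·1 + 1·1 = 5.

5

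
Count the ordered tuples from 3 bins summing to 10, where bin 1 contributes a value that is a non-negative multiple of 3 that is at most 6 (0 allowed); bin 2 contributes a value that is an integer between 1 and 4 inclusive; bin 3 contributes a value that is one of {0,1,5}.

The generating function for the choices is (1 + z³ + z⁶)·(z + z² + z³ + z⁴)·(1 + z + z⁵); the count is [z¹⁰].
(1 + z³ + z⁶) has coefficients 1,0,0,1,0,0,1 for degrees 0…6.
(z + z² + z³ + z⁴) has coefficients 0,1,1,1,1,0,0,0,0,0,0 for degrees 0…10.
Finally multiplying by (1 + z + z⁵), the product of all factors after the first has coefficients 0,1,2,2,2,1,1,1,1,1,0 for degrees 0…10.
[z¹⁰] = 1·0 + 1·1 + 1·2 = 3.

3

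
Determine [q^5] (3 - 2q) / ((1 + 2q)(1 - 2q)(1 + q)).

-105

Partial fractions give a closed form: a_n = (4)·(-2)^n + (2/3)·2^n + (-5/3)·(-1)^n.
At n = 5: a_5 = -105.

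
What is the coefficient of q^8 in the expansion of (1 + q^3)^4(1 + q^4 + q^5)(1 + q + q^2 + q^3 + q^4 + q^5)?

20

(1 + q^3)^4 has coefficients 1,0,0,4,0,0,6,0,0 for degrees 0…8.
(1 + q^4 + q^5) has coefficients 1,0,0,0,1,1,0,0,0 for degrees 0…8.
Finally multiplying by (1 + q + q^2 + q^3 + q^4 + q^5), the product of all factors after the first has coefficients 1,1,1,1,2,3,2,2,2 for degrees 0…8.
[q^8] = 1·2 + 4·3 + 6·1 = 20.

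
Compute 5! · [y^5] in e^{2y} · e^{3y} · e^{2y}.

16807

The EGF product rule gives c_5 = Σ_{k_1+k_2+k_3=5} C(5; k_1,k_2,k_3) · ∏ g_i(k_i), where e^{2y} gives (2)^k; e^{3y} gives (3)^k; e^{2y} gives (2)^k.
g_1(k) for k = 0…5: 1, 2, 4, 8, 16, 32.
g_2(k) for k = 0…5: 1, 3, 9, 27, 81, 243.
g_3(k) for k = 0…5: 1, 2, 4, 8, 16, 32.
First combine the last two factors: h(k) = Σ_j C(k,j)·g_2(j)·g_3(k−j) for k = 0…5: 1, 5, 25, 125, 625, 3125.
c_5 = Σ_k C(5,k)·g_1(k)·h(5−k) = 1·1·3125 + 5·2·625 + 10·4·125 + 10·8·25 + 5·16·5 + 1·32·1 = 3125 + 6250 + 5000 + 2000 + 400 + 32 = 16807.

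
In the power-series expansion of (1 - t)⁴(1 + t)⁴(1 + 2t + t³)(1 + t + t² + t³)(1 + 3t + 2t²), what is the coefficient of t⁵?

-22

(1 - t)⁴ has coefficients 1,-4,6,-4,1 for degrees 0…4.
(1 + t)⁴ has coefficients 1,4,6,4,1,0 for degrees 0…5.
Multiplying by (1 + 2t + t³) gives running coefficients 1,6,14,17,13,8 for degrees 0…5.
Multiplying by (1 + t + t² + t³) gives running coefficients 1,7,21,38,50,52 for degrees 0…5.
Finally multiplying by (1 + 3t + 2t²), the product of all factors after the first has coefficients 1,10,44,115,206,278 for degrees 0…5.
[t⁵] = 1·278 − 4·206 + 6·115 − 4·44 + 1·10 = -22.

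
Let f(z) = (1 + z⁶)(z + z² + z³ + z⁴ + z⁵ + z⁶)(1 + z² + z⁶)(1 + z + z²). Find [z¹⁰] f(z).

(1 + z⁶) has coefficients 1,0,0,0,0,0,1 for degrees 0…6.
(z + z² + z³ + z⁴ + z⁵ + z⁶) has coefficients 0,1,1,1,1,1,1,0,0,0,0 for degrees 0…10.
Multiplying by (1 + z² + z⁶) gives running coefficients 0,1,1,2,2,2,2,2,2,1,1 for degrees 0…10.
Finally multiplying by (1 + z + z²), the product of all factors after the first has coefficients 0,1,2,4,5,6,6,6,6,5,4 for degrees 0…10.
[z¹⁰] = 1·4 + 1·5 = 9.

9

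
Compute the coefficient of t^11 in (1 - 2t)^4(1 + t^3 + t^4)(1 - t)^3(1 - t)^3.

(1 - 2t)^4 has coefficients 1,-8,24,-32,16 for degrees 0…4.
(1 + t^3 + t^4) has coefficients 1,0,0,1,1,0,0,0,0,0,0,0 for degrees 0…11.
Multiplying by (1 - t)^3 gives running coefficients 1,-3,3,0,-2,0,2,-1,0,0,0,0 for degrees 0…11.
Finally multiplying by (1 - t)^3, the product of all factors after the first has coefficients 1,-6,15,-19,10,3,-4,-5,9,-5,1,0 for degrees 0…11.
[t^11] = 1·0 − 8·1 + 24·(-5) − 32·9 + 16·(-5) = -496.

-496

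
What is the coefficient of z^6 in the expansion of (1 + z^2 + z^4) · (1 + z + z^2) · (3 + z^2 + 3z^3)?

(1 + z^2 + z^4) has coefficients 1,0,1,0,1 for degrees 0…4.
(1 + z + z^2) has coefficients 1,1,1,0,0,0,0 for degrees 0…6.
Finally multiplying by (3 + z^2 + 3z^3), the product of all factors after the first has coefficients 3,3,4,4,4,3,0 for degrees 0…6.
[z^6] = 1·0 + 1·4 + 1·4 = 8.

8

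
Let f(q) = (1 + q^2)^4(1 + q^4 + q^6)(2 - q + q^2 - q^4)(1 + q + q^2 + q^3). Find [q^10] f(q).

26

(1 + q^2)^4 has coefficients 1,0,4,0,6,0,4,0,1 for degrees 0…8.
(1 + q^4 + q^6) has coefficients 1,0,0,0,1,0,1,0,0,0,0 for degrees 0…10.
Multiplying by (2 - q + q^2 - q^4) gives running coefficients 2,-1,1,0,1,-1,3,-1,0,0,-1 for degrees 0…10.
Finally multiplying by (1 + q + q^2 + q^3), the product of all factors after the first has coefficients 2,1,2,2,1,1,3,2,1,2,-2 for degrees 0…10.
[q^10] = 1·(-2) + 4·1 + 6·3 + 4·1 + 1·2 = 26.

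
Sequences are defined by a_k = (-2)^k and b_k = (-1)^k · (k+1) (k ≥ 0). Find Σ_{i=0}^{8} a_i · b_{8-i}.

Write out a_i and b_{8-i} for i = 0,…,8 and sum the products.
Σ = 1·9 − 2·(-8) + 4·7 − 8·(-6) + 16·5 − 32·(-4) + 64·3 − 128·(-2) + 256·1 = 1013.

1013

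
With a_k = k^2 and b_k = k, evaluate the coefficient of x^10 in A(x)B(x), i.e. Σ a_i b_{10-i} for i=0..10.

This is [x^10] in the product of the two ordinary generating functions.
Σ = 0·10 + 1·9 + 4·8 + 9·7 + 16·6 + 25·5 + 36·4 + 49·3 + 64·2 + 81·1 + 100·0 = 825.

825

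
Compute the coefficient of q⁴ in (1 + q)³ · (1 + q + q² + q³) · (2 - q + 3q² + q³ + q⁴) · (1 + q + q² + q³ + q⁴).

(1 + q)³ has coefficients 1,3,3,1 for degrees 0…3.
(1 + q + q² + q³) has coefficients 1,1,1,1,0 for degrees 0…4.
Multiplying by (2 - q + 3q² + q³ + q⁴) gives running coefficients 2,1,4,5,4 for degrees 0…4.
Finally multiplying by (1 + q + q² + q³ + q⁴), the product of all factors after the first has coefficients 2,3,7,12,16 for degrees 0…4.
[q⁴] = 1·16 + 3·12 + 3·7 + 1·3 = 76.

76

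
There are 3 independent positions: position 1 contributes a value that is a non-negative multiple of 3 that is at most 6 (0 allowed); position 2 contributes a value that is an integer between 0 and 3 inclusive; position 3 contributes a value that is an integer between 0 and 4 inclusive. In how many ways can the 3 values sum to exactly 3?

5

The generating function for the choices is (1 + t³ + t⁶)·(1 + t + t² + t³)·(1 + t + t² + t³ + t⁴); the count is [t³].
(1 + t³ + t⁶) has coefficients 1,0,0,1 for degrees 0…3.
(1 + t + t² + t³) has coefficients 1,1,1,1 for degrees 0…3.
Finally multiplying by (1 + t + t² + t³ + t⁴), the product of all factors after the first has coefficients 1,2,3,4 for degrees 0…3.
[t³] = 1·4 + 1·1 = 5.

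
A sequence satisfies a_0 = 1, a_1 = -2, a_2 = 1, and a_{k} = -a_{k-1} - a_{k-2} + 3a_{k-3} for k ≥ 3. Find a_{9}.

The ordinary generating function has denominator 1 + q + q^2 - 3q^3.
Iterating the recurrence: a_0,…,a_{9} = 1, -2, 1, 4, -11, 10, 13, -56, 73, 22.

22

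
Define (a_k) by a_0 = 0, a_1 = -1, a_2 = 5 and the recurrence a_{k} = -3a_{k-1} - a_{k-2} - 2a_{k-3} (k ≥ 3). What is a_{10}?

22979

The ordinary generating function has denominator 1 + 3t + t^2 + 2t^3.
Iterating the recurrence: a_0,…,a_{10} = 0, -1, 5, -14, 39, -113, 328, -949, 2745, -7942, 22979.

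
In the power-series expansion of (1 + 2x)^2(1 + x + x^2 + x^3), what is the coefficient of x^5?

(1 + 2x)^2 has coefficients 1,4,4 for degrees 0…2.
(1 + x + x^2 + x^3) has coefficients 1,1,1,1,0,0 for degrees 0…5.
[x^5] = 1·0 + 4·0 + 4·1 = 4.

4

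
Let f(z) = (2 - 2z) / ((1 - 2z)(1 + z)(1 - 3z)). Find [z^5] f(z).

The denominator gives the recurrence a_n = 4a_(n−1) − a_(n−2) − 6a_(n−3) for n ≥ 3; the numerator fixes a_0 = 2, a_1 = 6, a_2 = 22.
Iterating: 2, 6, 22, 70, 222, 686, so a_5 = 686.

686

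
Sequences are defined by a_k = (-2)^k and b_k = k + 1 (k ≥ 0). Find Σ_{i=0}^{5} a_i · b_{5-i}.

-12

This is [x^5] in the product of the two ordinary generating functions.
Σ = 1·6 − 2·5 + 4·4 − 8·3 + 16·2 − 32·1 = -12.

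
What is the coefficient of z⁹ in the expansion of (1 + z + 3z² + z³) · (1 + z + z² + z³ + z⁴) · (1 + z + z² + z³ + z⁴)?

10

(1 + z + 3z² + z³) has coefficients 1,1,3,1 for degrees 0…3.
(1 + z + z² + z³ + z⁴) has coefficients 1,1,1,1,1,0,0,0,0,0 for degrees 0…9.
Finally multiplying by (1 + z + z² + z³ + z⁴), the product of all factors after the first has coefficients 1,2,3,4,5,4,3,2,1,0 for degrees 0…9.
[z⁹] = 1·0 + 1·1 + 3·2 + 1·3 = 10.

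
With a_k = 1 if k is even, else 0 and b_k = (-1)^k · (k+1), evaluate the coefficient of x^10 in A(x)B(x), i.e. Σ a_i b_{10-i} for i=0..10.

36

Write out a_i and b_{10-i} for i = 0,…,10 and sum the products.
Σ = 1·11 + 0·(-10) + 1·9 + 0·(-8) + 1·7 + 0·(-6) + 1·5 + 0·(-4) + 1·3 + 0·(-2) + 1·1 = 36.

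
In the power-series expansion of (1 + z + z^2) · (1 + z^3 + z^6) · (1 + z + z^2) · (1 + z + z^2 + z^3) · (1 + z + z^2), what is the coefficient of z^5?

32

(1 + z + z^2) has coefficients 1,1,1 for degrees 0…2.
(1 + z^3 + z^6) has coefficients 1,0,0,1,0,0 for degrees 0…5.
Multiplying by (1 + z + z^2) gives running coefficients 1,1,1,1,1,1 for degrees 0…5.
Multiplying by (1 + z + z^2 + z^3) gives running coefficients 1,2,3,4,4,4 for degrees 0…5.
Finally multiplying by (1 + z + z^2), the product of all factors after the first has coefficients 1,3,6,9,11,12 for degrees 0…5.
[z^5] = 1·12 + 1·11 + 1·9 = 32.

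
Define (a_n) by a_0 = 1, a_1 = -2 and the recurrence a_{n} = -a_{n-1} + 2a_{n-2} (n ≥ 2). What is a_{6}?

64

The ordinary generating function has denominator 1 + y - 2y^2.
Iterating the recurrence: a_0,…,a_{6} = 1, -2, 4, -8, 16, -32, 64.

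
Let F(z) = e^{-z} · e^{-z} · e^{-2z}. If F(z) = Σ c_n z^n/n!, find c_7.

-16384

The EGF product rule gives c_7 = Σ_{k_1+k_2+k_3=7} C(7; k_1,k_2,k_3) · ∏ g_i(k_i), where e^{-z} gives (-1)^k; e^{-z} gives (-1)^k; e^{-2z} gives (-2)^k.
g_1(k) for k = 0…7: 1, -1, 1, -1, 1, -1, 1, -1.
g_2(k) for k = 0…7: 1, -1, 1, -1, 1, -1, 1, -1.
g_3(k) for k = 0…7: 1, -2, 4, -8, 16, -32, 64, -128.
First combine the last two factors: h(k) = Σ_j C(k,j)·g_2(j)·g_3(k−j) for k = 0…7: 1, -3, 9, -27, 81, -243, 729, -2187.
c_7 = Σ_k C(7,k)·g_1(k)·h(7−k) = 1·1·(-2187) + 7·(-1)·729 + 21·1·(-243) + 35·(-1)·81 + 35·1·(-27) + 21·(-1)·9 + 7·1·(-3) + 1·(-1)·1 = −2187 − 5103 − 5103 − 2835 − 945 − 189 − 21 − 1 = -16384.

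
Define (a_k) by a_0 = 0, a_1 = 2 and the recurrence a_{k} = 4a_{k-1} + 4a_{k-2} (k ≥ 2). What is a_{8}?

104448

The ordinary generating function has denominator 1 - 4t - 4t^2.
Iterating the recurrence: a_0,…,a_{8} = 0, 2, 8, 40, 192, 928, 4480, 21632, 104448.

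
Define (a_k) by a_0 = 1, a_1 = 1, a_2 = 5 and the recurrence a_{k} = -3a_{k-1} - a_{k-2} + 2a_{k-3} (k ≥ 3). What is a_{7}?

-465

The ordinary generating function has denominator 1 + 3y + y^2 - 2y^3.
Iterating the recurrence: a_0,…,a_{7} = 1, 1, 5, -14, 39, -93, 212, -465.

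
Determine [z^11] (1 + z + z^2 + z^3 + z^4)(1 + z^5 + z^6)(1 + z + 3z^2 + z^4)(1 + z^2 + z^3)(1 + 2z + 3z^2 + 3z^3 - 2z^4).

201

(1 + z + z^2 + z^3 + z^4) has coefficients 1,1,1,1,1 for degrees 0…4.
(1 + z^5 + z^6) has coefficients 1,0,0,0,0,1,1,0,0,0,0,0 for degrees 0…11.
Multiplying by (1 + z + 3z^2 + z^4) gives running coefficients 1,1,3,0,1,1,2,4,3,1,1,0 for degrees 0…11.
Multiplying by (1 + z^2 + z^3) gives running coefficients 1,1,4,2,5,4,3,6,6,7,8,4 for degrees 0…11.
Finally multiplying by (1 + 2z + 3z^2 + 3z^3 - 2z^4), the product of all factors after the first has coefficients 1,3,9,16,22,30,24,35,29,38,52,47 for degrees 0…11.
[z^11] = 1·47 + 1·52 + 1·38 + 1·29 + 1·35 = 201.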